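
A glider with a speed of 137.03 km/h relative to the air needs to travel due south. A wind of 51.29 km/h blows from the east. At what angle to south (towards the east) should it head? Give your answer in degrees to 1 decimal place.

The wind pushes perpendicular to the desired track; the heading must have a component into the wind equal to 51.29 km/h: 137.03 sin θ = 51.29.
sin θ = 0.3743, so θ = 21.981°.

22.0°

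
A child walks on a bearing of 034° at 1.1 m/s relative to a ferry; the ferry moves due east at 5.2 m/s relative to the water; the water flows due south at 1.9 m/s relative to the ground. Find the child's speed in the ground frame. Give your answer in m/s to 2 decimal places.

5.90 m/s

In east/north components (m/s): child relative to ferry = (0.615, 0.912); ferry relative to water = (5.200, 0.000); water relative to ground = (0.000, -1.900).
Sum = (5.815, -0.988) m/s.
Speed = |(5.815, -0.988)| = 5.898 m/s.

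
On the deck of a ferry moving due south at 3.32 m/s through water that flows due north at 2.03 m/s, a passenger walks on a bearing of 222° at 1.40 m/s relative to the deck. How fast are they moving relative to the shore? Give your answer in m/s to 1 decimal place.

In east/north components (m/s): passenger relative to ferry = (-0.937, -1.040); ferry relative to water = (0.000, -3.320); water relative to ground = (0.000, 2.030).
Sum = (-0.937, -2.330) m/s.
Speed = |(-0.937, -2.330)| = 2.512 m/s.

2.5 m/s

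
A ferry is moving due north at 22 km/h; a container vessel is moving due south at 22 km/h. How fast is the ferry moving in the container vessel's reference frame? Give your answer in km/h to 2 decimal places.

44.00 km/h

Taking east as x and north as y: ferry velocity = (0.000, 22.000) km/h; container vessel velocity = (0.000, -22.000) km/h.
Velocity of ferry relative to container vessel = (0.000, 22.000) − (0.000, -22.000) = (0.000, 44.000) km/h.
Magnitude = |(0.000, 44.000)| = 44.000 km/h.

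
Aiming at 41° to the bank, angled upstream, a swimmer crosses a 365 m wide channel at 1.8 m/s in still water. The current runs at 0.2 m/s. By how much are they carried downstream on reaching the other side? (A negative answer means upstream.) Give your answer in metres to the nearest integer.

-358 m

Perpendicular speed = 1.181 m/s; crossing time = 365 / 1.181 = 309.085 s.
Net downstream speed = -1.158 m/s.
Drift = -1.158 × 309.085 = -358.068 m (upstream).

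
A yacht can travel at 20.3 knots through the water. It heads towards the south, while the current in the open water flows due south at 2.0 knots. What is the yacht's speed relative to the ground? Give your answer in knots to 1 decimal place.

Taking east as x and north as y: velocity relative to the water = (0.000, -20.300) knots; the water relative to ground = (0.000, -2.000) knots.
Velocity relative to ground = (0.000, -20.300) + (0.000, -2.000) = (0.000, -22.300) knots.
Speed = |(0.000, -22.300)| = 22.300 knots.

22.3 knots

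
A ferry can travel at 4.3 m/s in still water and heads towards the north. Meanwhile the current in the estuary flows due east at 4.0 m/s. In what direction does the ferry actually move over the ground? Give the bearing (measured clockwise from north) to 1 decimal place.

042.9°

Taking east as x and north as y: velocity relative to the water = (0.000, 4.300) m/s; the water relative to ground = (4.000, 0.000) m/s.
Velocity relative to ground = (0.000, 4.300) + (4.000, 0.000) = (4.000, 4.300) m/s.
Bearing = atan2(4.00, 4.30) = 42.93° clockwise from north.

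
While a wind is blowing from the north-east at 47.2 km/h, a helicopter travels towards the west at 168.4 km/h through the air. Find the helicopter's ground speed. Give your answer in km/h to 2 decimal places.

204.52 km/h

Taking east as x and north as y: velocity relative to the air = (-168.400, 0.000) km/h; the air relative to ground = (-33.375, -33.375) km/h.
Velocity relative to ground = (-168.400, 0.000) + (-33.375, -33.375) = (-201.775, -33.375) km/h.
Speed = |(-201.775, -33.375)| = 204.517 km/h.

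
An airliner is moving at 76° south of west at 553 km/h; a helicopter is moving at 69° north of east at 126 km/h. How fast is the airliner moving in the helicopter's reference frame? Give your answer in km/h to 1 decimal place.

Taking east as x and north as y: airliner velocity = (-133.783, -536.574) km/h; helicopter velocity = (45.154, 117.631) km/h.
Velocity of airliner relative to helicopter = (-133.783, -536.574) − (45.154, 117.631) = (-178.937, -654.205) km/h.
Magnitude = |(-178.937, -654.205)| = 678.235 km/h.

678.2 km/h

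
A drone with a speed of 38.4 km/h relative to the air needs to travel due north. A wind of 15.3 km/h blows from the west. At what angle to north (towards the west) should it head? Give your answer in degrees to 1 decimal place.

23.5°

The wind pushes perpendicular to the desired track; the heading must have a component into the wind equal to 15.3 km/h: 38.4 sin θ = 15.3.
sin θ = 0.3984, so θ = 23.481°.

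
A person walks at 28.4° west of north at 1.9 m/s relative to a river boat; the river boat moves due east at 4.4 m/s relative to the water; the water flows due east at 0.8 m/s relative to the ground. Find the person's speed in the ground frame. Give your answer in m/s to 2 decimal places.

In east/north components (m/s): person relative to river boat = (-0.904, 1.671); river boat relative to water = (4.400, 0.000); water relative to ground = (0.800, 0.000).
Sum = (4.296, 1.671) m/s.
Speed = |(4.296, 1.671)| = 4.610 m/s.

4.61 m/s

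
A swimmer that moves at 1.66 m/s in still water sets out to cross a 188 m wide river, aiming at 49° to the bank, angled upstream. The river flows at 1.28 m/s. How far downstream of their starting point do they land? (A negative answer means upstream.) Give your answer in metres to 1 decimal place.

Perpendicular speed = 1.253 m/s; crossing time = 188 / 1.253 = 150.062 s.
Net downstream speed = 0.191 m/s.
Drift = 0.191 × 150.062 = 28.653 m (downstream).

28.7 m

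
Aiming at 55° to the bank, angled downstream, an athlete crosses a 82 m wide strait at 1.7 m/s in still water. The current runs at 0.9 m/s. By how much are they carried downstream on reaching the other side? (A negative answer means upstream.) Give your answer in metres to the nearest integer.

Perpendicular speed = 1.393 m/s; crossing time = 82 / 1.393 = 58.884 s.
Net downstream speed = 1.875 m/s.
Drift = 1.875 × 58.884 = 110.413 m (downstream).

110 m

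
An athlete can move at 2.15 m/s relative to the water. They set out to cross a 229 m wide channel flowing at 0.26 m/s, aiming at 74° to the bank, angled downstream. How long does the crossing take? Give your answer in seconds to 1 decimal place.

The component of the athlete's velocity perpendicular to the bank is 2.15 × sin 74° = 2.067 m/s.
The flow acts along the bank and has no component across it.
Time = 229 / 2.067 = 110.804 s.

110.8 s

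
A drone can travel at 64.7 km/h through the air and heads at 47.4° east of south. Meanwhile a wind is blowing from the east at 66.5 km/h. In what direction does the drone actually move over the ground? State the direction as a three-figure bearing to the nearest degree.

203°

Taking east as x and north as y: velocity relative to the air = (47.625, -43.794) km/h; the air relative to ground = (-66.500, 0.000) km/h.
Velocity relative to ground = (47.625, -43.794) + (-66.500, 0.000) = (-18.875, -43.794) km/h.
Bearing = atan2(-18.87, -43.79) = 203.32° clockwise from north.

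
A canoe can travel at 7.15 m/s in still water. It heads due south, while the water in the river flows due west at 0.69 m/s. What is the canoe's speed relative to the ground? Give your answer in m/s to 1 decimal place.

Taking east as x and north as y: velocity relative to the water = (0.000, -7.150) m/s; the water relative to ground = (-0.690, 0.000) m/s.
Velocity relative to ground = (0.000, -7.150) + (-0.690, 0.000) = (-0.690, -7.150) m/s.
Speed = |(-0.690, -7.150)| = 7.183 m/s.

7.2 m/s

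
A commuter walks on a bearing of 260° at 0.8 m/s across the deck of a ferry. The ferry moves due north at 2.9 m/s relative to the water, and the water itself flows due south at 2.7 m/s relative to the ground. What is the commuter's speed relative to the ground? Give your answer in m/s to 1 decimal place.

In east/north components (m/s): commuter relative to ferry = (-0.788, -0.139); ferry relative to water = (0.000, 2.900); water relative to ground = (0.000, -2.700).
Sum = (-0.788, 0.061) m/s.
Speed = |(-0.788, 0.061)| = 0.790 m/s.

0.8 m/s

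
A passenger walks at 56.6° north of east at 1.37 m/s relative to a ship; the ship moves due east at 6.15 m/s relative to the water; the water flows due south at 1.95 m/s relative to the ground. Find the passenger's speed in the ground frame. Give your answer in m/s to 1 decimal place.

In east/north components (m/s): passenger relative to ship = (0.754, 1.144); ship relative to water = (6.150, 0.000); water relative to ground = (0.000, -1.950).
Sum = (6.904, -0.806) m/s.
Speed = |(6.904, -0.806)| = 6.951 m/s.

7.0 m/s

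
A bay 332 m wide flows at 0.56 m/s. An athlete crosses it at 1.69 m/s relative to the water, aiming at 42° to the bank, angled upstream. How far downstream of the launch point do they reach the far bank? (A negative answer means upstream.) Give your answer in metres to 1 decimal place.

Perpendicular speed = 1.131 m/s; crossing time = 332 / 1.131 = 293.589 s.
Net downstream speed = -0.696 m/s.
Drift = -0.696 × 293.589 = -204.313 m (upstream).

-204.3 m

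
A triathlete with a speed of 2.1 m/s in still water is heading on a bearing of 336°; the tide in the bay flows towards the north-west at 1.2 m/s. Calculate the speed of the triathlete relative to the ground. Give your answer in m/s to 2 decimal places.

3.25 m/s

Taking east as x and north as y: velocity relative to the water = (-0.854, 1.918) m/s; the water relative to ground = (-0.849, 0.849) m/s.
Velocity relative to ground = (-0.854, 1.918) + (-0.849, 0.849) = (-1.703, 2.767) m/s.
Speed = |(-1.703, 2.767)| = 3.249 m/s.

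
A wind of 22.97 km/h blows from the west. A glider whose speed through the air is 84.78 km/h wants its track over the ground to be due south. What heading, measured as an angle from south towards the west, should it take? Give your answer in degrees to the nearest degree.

16°

The wind pushes perpendicular to the desired track; the heading must have a component into the wind equal to 22.97 km/h: 84.78 sin θ = 22.97.
sin θ = 0.2709, so θ = 15.720°.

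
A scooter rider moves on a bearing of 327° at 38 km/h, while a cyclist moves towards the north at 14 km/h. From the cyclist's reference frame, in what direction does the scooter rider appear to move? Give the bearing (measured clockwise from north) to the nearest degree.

Taking east as x and north as y: scooter rider velocity = (-20.696, 31.869) km/h; cyclist velocity = (0.000, 14.000) km/h.
Velocity of scooter rider relative to cyclist = (-20.696, 31.869) − (0.000, 14.000) = (-20.696, 17.869) km/h.
Bearing = atan2(-20.70, 17.87) = 310.81° clockwise from north.

311°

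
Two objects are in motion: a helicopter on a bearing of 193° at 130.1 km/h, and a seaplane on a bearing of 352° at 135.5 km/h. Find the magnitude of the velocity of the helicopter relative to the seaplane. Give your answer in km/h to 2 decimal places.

261.15 km/h

Taking east as x and north as y: helicopter velocity = (-29.266, -126.766) km/h; seaplane velocity = (-18.858, 134.181) km/h.
Velocity of helicopter relative to seaplane = (-29.266, -126.766) − (-18.858, 134.181) = (-10.408, -260.947) km/h.
Magnitude = |(-10.408, -260.947)| = 261.154 km/h.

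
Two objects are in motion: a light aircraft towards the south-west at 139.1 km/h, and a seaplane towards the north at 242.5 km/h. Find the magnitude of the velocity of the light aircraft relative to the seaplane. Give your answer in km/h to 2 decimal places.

Taking east as x and north as y: light aircraft velocity = (-98.359, -98.359) km/h; seaplane velocity = (0.000, 242.500) km/h.
Velocity of light aircraft relative to seaplane = (-98.359, -98.359) − (0.000, 242.500) = (-98.359, -340.859) km/h.
Magnitude = |(-98.359, -340.859)| = 354.766 km/h.

354.77 km/h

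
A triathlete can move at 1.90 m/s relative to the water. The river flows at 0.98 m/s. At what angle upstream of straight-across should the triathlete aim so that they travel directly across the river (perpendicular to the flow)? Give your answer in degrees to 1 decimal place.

To cancel the current, the upstream component of the triathlete's velocity must equal the flow: 1.90 sin θ = 0.98.
sin θ = 0.98 / 1.90 = 0.5158.
θ = arcsin(0.5158) = 31.050°.

31.1°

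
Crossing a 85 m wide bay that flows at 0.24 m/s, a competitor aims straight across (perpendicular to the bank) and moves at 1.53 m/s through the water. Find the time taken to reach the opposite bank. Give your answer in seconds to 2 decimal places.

55.56 s

The component of the competitor's velocity perpendicular to the bank is 1.53 m/s.
The current is parallel to the bank, so it does not affect the crossing time.
Time = 85 / 1.530 = 55.556 s.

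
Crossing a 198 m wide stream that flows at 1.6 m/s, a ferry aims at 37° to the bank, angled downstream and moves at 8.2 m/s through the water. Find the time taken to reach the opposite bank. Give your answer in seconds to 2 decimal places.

The component of the ferry's velocity perpendicular to the bank is 8.2 × sin 37° = 4.935 m/s.
The current is parallel to the bank, so it does not affect the crossing time.
Time = 198 / 4.935 = 40.123 s.

40.12 s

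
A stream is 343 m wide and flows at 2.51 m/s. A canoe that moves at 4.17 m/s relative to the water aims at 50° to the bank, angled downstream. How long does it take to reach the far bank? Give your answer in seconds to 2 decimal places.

The component of the canoe's velocity perpendicular to the bank is 4.17 × sin 50° = 3.194 m/s.
The flow acts along the bank and has no component across it.
Time = 343 / 3.194 = 107.375 s.

107.38 s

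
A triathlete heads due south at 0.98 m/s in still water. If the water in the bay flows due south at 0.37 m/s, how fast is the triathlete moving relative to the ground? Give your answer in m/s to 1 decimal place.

1.4 m/s

Taking east as x and north as y: velocity relative to the water = (0.000, -0.980) m/s; the water relative to ground = (0.000, -0.370) m/s.
Velocity relative to ground = (0.000, -0.980) + (0.000, -0.370) = (0.000, -1.350) m/s.
Speed = |(0.000, -1.350)| = 1.350 m/s.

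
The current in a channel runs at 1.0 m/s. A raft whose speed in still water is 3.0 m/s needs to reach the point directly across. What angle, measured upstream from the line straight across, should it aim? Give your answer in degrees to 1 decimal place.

19.5°

To cancel the current, the upstream component of the raft's velocity must equal the flow: 3.0 sin θ = 1.0.
sin θ = 1.0 / 3.0 = 0.3333.
θ = arcsin(0.3333) = 19.471°.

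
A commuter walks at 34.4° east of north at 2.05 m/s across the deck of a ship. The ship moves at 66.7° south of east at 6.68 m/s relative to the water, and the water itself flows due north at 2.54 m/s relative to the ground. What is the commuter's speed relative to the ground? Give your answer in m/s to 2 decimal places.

4.25 m/s

In east/north components (m/s): commuter relative to ship = (1.158, 1.691); ship relative to water = (2.642, -6.135); water relative to ground = (0.000, 2.540).
Sum = (3.800, -1.904) m/s.
Speed = |(3.800, -1.904)| = 4.251 m/s.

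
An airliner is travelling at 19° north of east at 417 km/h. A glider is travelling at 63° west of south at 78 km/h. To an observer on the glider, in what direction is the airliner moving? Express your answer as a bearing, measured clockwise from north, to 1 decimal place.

069.7°

Taking east as x and north as y: airliner velocity = (394.281, 135.762) km/h; glider velocity = (-69.499, -35.411) km/h.
Velocity of airliner relative to glider = (394.281, 135.762) − (-69.499, -35.411) = (463.780, 171.173) km/h.
Bearing = atan2(463.78, 171.17) = 69.74° clockwise from north.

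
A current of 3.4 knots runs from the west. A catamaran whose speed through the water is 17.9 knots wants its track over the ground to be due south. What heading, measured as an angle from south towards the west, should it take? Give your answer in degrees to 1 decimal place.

The current pushes perpendicular to the desired track; the heading must have a component into the current equal to 3.4 knots: 17.9 sin θ = 3.4.
sin θ = 0.1899, so θ = 10.950°.

10.9°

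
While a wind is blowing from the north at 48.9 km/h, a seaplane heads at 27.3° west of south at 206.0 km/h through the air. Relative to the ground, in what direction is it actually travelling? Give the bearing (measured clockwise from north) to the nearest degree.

202°

Taking east as x and north as y: velocity relative to the air = (-94.482, -183.055) km/h; the air relative to ground = (0.000, -48.900) km/h.
Velocity relative to ground = (-94.482, -183.055) + (0.000, -48.900) = (-94.482, -231.955) km/h.
Bearing = atan2(-94.48, -231.96) = 202.16° clockwise from north.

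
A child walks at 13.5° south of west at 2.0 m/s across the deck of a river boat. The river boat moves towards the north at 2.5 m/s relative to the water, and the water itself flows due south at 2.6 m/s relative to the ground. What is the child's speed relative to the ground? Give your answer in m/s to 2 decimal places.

In east/north components (m/s): child relative to river boat = (-1.945, -0.467); river boat relative to water = (0.000, 2.500); water relative to ground = (0.000, -2.600).
Sum = (-1.945, -0.567) m/s.
Speed = |(-1.945, -0.567)| = 2.026 m/s.

2.03 m/s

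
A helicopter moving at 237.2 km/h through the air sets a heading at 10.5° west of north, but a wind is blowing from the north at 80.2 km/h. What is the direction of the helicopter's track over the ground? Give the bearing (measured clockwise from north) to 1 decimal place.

Taking east as x and north as y: velocity relative to the air = (-43.226, 233.228) km/h; the air relative to ground = (0.000, -80.200) km/h.
Velocity relative to ground = (-43.226, 233.228) + (0.000, -80.200) = (-43.226, 153.028) km/h.
Bearing = atan2(-43.23, 153.03) = 344.23° clockwise from north.

344.2°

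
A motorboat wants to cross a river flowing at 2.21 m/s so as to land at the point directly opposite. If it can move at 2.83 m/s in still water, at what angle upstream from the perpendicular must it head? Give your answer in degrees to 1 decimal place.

51.3°

To cancel the current, the upstream component of the motorboat's velocity must equal the flow: 2.83 sin θ = 2.21.
sin θ = 2.21 / 2.83 = 0.7809.
θ = arcsin(0.7809) = 51.345°.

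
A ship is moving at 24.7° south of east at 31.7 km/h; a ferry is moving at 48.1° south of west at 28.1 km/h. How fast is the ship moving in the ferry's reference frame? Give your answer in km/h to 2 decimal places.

48.18 km/h

Taking east as x and north as y: ship velocity = (28.800, -13.246) km/h; ferry velocity = (-18.766, -20.915) km/h.
Velocity of ship relative to ferry = (28.800, -13.246) − (-18.766, -20.915) = (47.566, 7.669) km/h.
Magnitude = |(47.566, 7.669)| = 48.180 km/h.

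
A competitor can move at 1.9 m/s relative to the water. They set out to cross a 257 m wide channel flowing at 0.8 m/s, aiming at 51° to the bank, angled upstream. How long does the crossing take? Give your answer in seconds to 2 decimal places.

The component of the competitor's velocity perpendicular to the bank is 1.9 × sin 51° = 1.477 m/s.
Only the cross-stream component determines the crossing time; the current contributes nothing perpendicular to the bank.
Time = 257 / 1.477 = 174.051 s.

174.05 s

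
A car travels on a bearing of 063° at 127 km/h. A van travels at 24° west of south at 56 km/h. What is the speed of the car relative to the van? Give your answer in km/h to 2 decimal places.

Taking east as x and north as y: car velocity = (113.158, 57.657) km/h; van velocity = (-22.777, -51.159) km/h.
Velocity of car relative to van = (113.158, 57.657) − (-22.777, -51.159) = (135.935, 108.815) km/h.
Magnitude = |(135.935, 108.815)| = 174.124 km/h.

174.12 km/h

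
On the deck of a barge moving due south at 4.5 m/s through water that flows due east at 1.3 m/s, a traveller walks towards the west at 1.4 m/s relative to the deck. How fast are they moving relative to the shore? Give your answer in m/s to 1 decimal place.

4.5 m/s

In east/north components (m/s): traveller relative to barge = (-1.400, 0.000); barge relative to water = (0.000, -4.500); water relative to ground = (1.300, 0.000).
Sum = (-0.100, -4.500) m/s.
Speed = |(-0.100, -4.500)| = 4.501 m/s.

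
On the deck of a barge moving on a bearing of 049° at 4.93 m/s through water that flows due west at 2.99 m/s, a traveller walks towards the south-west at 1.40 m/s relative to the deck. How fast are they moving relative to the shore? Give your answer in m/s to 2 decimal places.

In east/north components (m/s): traveller relative to barge = (-0.990, -0.990); barge relative to water = (3.721, 3.234); water relative to ground = (-2.990, 0.000).
Sum = (-0.259, 2.244) m/s.
Speed = |(-0.259, 2.244)| = 2.259 m/s.

2.26 m/s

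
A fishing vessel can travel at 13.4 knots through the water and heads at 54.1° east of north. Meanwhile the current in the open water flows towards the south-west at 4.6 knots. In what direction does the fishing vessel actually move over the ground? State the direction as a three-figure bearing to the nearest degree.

059°

Taking east as x and north as y: velocity relative to the water = (10.855, 7.857) knots; the water relative to ground = (-3.253, -3.253) knots.
Velocity relative to ground = (10.855, 7.857) + (-3.253, -3.253) = (7.602, 4.605) knots.
Bearing = atan2(7.60, 4.60) = 58.80° clockwise from north.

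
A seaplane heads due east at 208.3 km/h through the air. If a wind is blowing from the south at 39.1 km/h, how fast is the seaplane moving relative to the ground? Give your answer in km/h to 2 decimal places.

Taking east as x and north as y: velocity relative to the air = (208.300, 0.000) km/h; the air relative to ground = (0.000, 39.100) km/h.
Velocity relative to ground = (208.300, 0.000) + (0.000, 39.100) = (208.300, 39.100) km/h.
Speed = |(208.300, 39.100)| = 211.938 km/h.

211.94 km/h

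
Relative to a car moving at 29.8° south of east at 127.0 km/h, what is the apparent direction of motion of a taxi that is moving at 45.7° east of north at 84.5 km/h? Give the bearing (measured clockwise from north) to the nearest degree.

338°

Taking east as x and north as y: taxi velocity = (60.476, 59.016) km/h; car velocity = (110.206, -63.116) km/h.
Velocity of taxi relative to car = (60.476, 59.016) − (110.206, -63.116) = (-49.730, 122.132) km/h.
Bearing = atan2(-49.73, 122.13) = 337.84° clockwise from north.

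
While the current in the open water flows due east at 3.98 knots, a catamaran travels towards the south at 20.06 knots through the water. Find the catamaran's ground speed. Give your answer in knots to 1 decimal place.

Taking east as x and north as y: velocity relative to the water = (0.000, -20.060) knots; the water relative to ground = (3.980, 0.000) knots.
Velocity relative to ground = (0.000, -20.060) + (3.980, 0.000) = (3.980, -20.060) knots.
Speed = |(3.980, -20.060)| = 20.451 knots.

20.5 knots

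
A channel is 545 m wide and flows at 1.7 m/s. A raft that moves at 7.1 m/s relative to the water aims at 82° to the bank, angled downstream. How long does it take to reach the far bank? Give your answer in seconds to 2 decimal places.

The component of the raft's velocity perpendicular to the bank is 7.1 × sin 82° = 7.031 m/s.
The flow acts along the bank and has no component across it.
Time = 545 / 7.031 = 77.515 s.

77.51 s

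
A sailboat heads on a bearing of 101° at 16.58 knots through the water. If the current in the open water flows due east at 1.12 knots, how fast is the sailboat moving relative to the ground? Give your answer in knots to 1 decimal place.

17.7 knots

Taking east as x and north as y: velocity relative to the water = (16.275, -3.164) knots; the water relative to ground = (1.120, 0.000) knots.
Velocity relative to ground = (16.275, -3.164) + (1.120, 0.000) = (17.395, -3.164) knots.
Speed = |(17.395, -3.164)| = 17.681 knots.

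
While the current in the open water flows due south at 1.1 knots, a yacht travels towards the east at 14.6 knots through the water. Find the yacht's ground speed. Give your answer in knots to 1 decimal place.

14.6 knots

Taking east as x and north as y: velocity relative to the water = (14.600, 0.000) knots; the water relative to ground = (0.000, -1.100) knots.
Velocity relative to ground = (14.600, 0.000) + (0.000, -1.100) = (14.600, -1.100) knots.
Speed = |(14.600, -1.100)| = 14.641 knots.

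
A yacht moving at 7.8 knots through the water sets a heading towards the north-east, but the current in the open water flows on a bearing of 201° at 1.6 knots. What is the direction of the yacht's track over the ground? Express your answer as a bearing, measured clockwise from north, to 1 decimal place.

050.9°

Taking east as x and north as y: velocity relative to the water = (5.515, 5.515) knots; the water relative to ground = (-0.573, -1.494) knots.
Velocity relative to ground = (5.515, 5.515) + (-0.573, -1.494) = (4.942, 4.022) knots.
Bearing = atan2(4.94, 4.02) = 50.86° clockwise from north.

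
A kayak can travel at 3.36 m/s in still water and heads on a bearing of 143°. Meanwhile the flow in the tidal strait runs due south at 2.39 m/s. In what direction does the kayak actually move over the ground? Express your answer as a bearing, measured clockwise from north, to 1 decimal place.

158.3°

Taking east as x and north as y: velocity relative to the water = (2.022, -2.683) m/s; the water relative to ground = (0.000, -2.390) m/s.
Velocity relative to ground = (2.022, -2.683) + (0.000, -2.390) = (2.022, -5.073) m/s.
Bearing = atan2(2.02, -5.07) = 158.27° clockwise from north.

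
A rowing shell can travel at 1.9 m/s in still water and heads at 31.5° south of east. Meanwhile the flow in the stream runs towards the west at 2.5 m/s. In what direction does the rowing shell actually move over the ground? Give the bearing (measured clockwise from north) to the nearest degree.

222°

Taking east as x and north as y: velocity relative to the water = (1.620, -0.993) m/s; the water relative to ground = (-2.500, 0.000) m/s.
Velocity relative to ground = (1.620, -0.993) + (-2.500, 0.000) = (-0.880, -0.993) m/s.
Bearing = atan2(-0.88, -0.99) = 221.55° clockwise from north.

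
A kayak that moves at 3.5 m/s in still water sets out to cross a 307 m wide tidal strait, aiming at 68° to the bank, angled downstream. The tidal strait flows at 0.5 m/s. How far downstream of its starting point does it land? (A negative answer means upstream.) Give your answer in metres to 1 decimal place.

Perpendicular speed = 3.245 m/s; crossing time = 307 / 3.245 = 94.603 s.
Net downstream speed = 1.811 m/s.
Drift = 1.811 × 94.603 = 171.338 m (downstream).

171.3 m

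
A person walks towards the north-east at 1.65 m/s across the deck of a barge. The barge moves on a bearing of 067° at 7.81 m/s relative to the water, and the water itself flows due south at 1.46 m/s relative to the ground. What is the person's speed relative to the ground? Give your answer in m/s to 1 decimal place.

8.8 m/s

In east/north components (m/s): person relative to barge = (1.167, 1.167); barge relative to water = (7.189, 3.052); water relative to ground = (0.000, -1.460).
Sum = (8.356, 2.758) m/s.
Speed = |(8.356, 2.758)| = 8.799 m/s.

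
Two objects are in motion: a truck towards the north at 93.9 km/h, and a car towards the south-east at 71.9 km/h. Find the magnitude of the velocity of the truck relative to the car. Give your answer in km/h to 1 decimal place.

153.4 km/h

Taking east as x and north as y: truck velocity = (0.000, 93.900) km/h; car velocity = (50.841, -50.841) km/h.
Velocity of truck relative to car = (0.000, 93.900) − (50.841, -50.841) = (-50.841, 144.741) km/h.
Magnitude = |(-50.841, 144.741)| = 153.410 km/h.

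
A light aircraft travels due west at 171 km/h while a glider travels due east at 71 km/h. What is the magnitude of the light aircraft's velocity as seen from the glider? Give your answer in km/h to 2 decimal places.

242.00 km/h

Taking east as x and north as y: light aircraft velocity = (-171.000, 0.000) km/h; glider velocity = (71.000, 0.000) km/h.
Velocity of light aircraft relative to glider = (-171.000, 0.000) − (71.000, 0.000) = (-242.000, 0.000) km/h.
Magnitude = |(-242.000, 0.000)| = 242.000 km/h.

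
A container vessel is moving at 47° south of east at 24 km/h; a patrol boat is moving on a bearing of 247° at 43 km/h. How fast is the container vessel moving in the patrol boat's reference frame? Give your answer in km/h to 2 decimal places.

Taking east as x and north as y: container vessel velocity = (16.368, -17.552) km/h; patrol boat velocity = (-39.582, -16.801) km/h.
Velocity of container vessel relative to patrol boat = (16.368, -17.552) − (-39.582, -16.801) = (55.950, -0.751) km/h.
Magnitude = |(55.950, -0.751)| = 55.955 km/h.

55.95 km/h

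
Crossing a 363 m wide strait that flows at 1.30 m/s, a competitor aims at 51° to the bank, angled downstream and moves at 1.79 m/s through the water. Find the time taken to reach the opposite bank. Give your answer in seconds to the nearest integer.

261 s

The component of the competitor's velocity perpendicular to the bank is 1.79 × sin 51° = 1.391 m/s.
Only the cross-stream component determines the crossing time; the current contributes nothing perpendicular to the bank.
Time = 363 / 1.391 = 260.946 s.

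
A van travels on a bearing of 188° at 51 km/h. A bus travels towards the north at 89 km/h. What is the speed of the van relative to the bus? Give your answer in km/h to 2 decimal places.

Taking east as x and north as y: van velocity = (-7.098, -50.504) km/h; bus velocity = (0.000, 89.000) km/h.
Velocity of van relative to bus = (-7.098, -50.504) − (0.000, 89.000) = (-7.098, -139.504) km/h.
Magnitude = |(-7.098, -139.504)| = 139.684 km/h.

139.68 km/h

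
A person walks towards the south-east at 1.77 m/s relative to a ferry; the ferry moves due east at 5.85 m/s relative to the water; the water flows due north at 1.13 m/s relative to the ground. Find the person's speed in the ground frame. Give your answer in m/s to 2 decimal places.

7.10 m/s

In east/north components (m/s): person relative to ferry = (1.252, -1.252); ferry relative to water = (5.850, 0.000); water relative to ground = (0.000, 1.130).
Sum = (7.102, -0.122) m/s.
Speed = |(7.102, -0.122)| = 7.103 m/s.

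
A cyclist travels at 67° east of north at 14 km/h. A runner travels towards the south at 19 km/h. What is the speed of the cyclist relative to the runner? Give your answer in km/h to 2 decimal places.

Taking east as x and north as y: cyclist velocity = (12.887, 5.470) km/h; runner velocity = (0.000, -19.000) km/h.
Velocity of cyclist relative to runner = (12.887, 5.470) − (0.000, -19.000) = (12.887, 24.470) km/h.
Magnitude = |(12.887, 24.470)| = 27.656 km/h.

27.66 km/h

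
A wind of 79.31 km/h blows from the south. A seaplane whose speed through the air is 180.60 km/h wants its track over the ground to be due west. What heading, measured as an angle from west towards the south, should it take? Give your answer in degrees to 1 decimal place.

The wind pushes perpendicular to the desired track; the heading must have a component into the wind equal to 79.31 km/h: 180.60 sin θ = 79.31.
sin θ = 0.4391, so θ = 26.049°.

26.0°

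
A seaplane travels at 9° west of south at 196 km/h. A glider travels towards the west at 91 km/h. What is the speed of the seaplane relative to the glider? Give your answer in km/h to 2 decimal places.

Taking east as x and north as y: seaplane velocity = (-30.661, -193.587) km/h; glider velocity = (-91.000, 0.000) km/h.
Velocity of seaplane relative to glider = (-30.661, -193.587) − (-91.000, 0.000) = (60.339, -193.587) km/h.
Magnitude = |(60.339, -193.587)| = 202.772 km/h.

202.77 km/h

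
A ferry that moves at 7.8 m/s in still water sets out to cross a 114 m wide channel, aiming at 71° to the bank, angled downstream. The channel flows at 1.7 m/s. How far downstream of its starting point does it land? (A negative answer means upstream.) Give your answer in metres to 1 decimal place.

65.5 m

Perpendicular speed = 7.375 m/s; crossing time = 114 / 7.375 = 15.458 s.
Net downstream speed = 4.239 m/s.
Drift = 4.239 × 15.458 = 65.531 m (downstream).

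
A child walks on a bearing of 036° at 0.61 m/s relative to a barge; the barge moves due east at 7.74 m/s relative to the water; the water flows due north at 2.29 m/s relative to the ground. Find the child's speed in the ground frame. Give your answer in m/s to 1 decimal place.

In east/north components (m/s): child relative to barge = (0.359, 0.494); barge relative to water = (7.740, 0.000); water relative to ground = (0.000, 2.290).
Sum = (8.099, 2.784) m/s.
Speed = |(8.099, 2.784)| = 8.564 m/s.

8.6 m/s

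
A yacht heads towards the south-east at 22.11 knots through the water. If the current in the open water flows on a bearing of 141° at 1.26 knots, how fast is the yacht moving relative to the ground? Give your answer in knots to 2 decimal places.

23.36 knots

Taking east as x and north as y: velocity relative to the water = (15.634, -15.634) knots; the water relative to ground = (0.793, -0.979) knots.
Velocity relative to ground = (15.634, -15.634) + (0.793, -0.979) = (16.427, -16.613) knots.
Speed = |(16.427, -16.613)| = 23.363 knots.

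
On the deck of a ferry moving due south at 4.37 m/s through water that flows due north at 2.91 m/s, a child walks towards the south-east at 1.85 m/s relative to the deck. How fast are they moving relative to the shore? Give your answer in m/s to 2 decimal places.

In east/north components (m/s): child relative to ferry = (1.308, -1.308); ferry relative to water = (0.000, -4.370); water relative to ground = (0.000, 2.910).
Sum = (1.308, -2.768) m/s.
Speed = |(1.308, -2.768)| = 3.062 m/s.

3.06 m/s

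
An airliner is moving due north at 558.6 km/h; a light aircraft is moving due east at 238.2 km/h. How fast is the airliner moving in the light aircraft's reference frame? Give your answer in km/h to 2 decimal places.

607.27 km/h

Taking east as x and north as y: airliner velocity = (0.000, 558.600) km/h; light aircraft velocity = (238.200, 0.000) km/h.
Velocity of airliner relative to light aircraft = (0.000, 558.600) − (238.200, 0.000) = (-238.200, 558.600) km/h.
Magnitude = |(-238.200, 558.600)| = 607.267 km/h.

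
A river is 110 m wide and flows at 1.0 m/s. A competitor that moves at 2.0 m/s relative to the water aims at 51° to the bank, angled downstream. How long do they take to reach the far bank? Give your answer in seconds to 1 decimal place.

The component of the competitor's velocity perpendicular to the bank is 2.0 × sin 51° = 1.554 m/s.
The flow acts along the bank and has no component across it.
Time = 110 / 1.554 = 70.772 s.

70.8 s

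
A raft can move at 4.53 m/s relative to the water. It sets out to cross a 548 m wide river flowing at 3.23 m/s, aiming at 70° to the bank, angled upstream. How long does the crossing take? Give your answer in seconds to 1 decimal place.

The component of the raft's velocity perpendicular to the bank is 4.53 × sin 70° = 4.257 m/s.
Only the cross-stream component determines the crossing time; the current contributes nothing perpendicular to the bank.
Time = 548 / 4.257 = 128.735 s.

128.7 s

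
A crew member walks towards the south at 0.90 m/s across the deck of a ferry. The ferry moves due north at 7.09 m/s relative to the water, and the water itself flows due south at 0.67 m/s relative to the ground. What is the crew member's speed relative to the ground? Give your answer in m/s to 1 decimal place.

In east/north components (m/s): crew member relative to ferry = (0.000, -0.900); ferry relative to water = (0.000, 7.090); water relative to ground = (0.000, -0.670).
Sum = (0.000, 5.520) m/s.
Speed = |(0.000, 5.520)| = 5.520 m/s.

5.5 m/s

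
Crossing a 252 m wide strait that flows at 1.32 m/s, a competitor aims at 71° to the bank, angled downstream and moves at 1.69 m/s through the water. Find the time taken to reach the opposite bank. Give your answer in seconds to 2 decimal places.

The component of the competitor's velocity perpendicular to the bank is 1.69 × sin 71° = 1.598 m/s.
The current is parallel to the bank, so it does not affect the crossing time.
Time = 252 / 1.598 = 157.704 s.

157.70 s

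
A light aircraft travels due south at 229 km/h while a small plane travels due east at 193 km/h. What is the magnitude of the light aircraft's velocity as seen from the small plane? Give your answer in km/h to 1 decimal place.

Taking east as x and north as y: light aircraft velocity = (0.000, -229.000) km/h; small plane velocity = (193.000, 0.000) km/h.
Velocity of light aircraft relative to small plane = (0.000, -229.000) − (193.000, 0.000) = (-193.000, -229.000) km/h.
Magnitude = |(-193.000, -229.000)| = 299.483 km/h.

299.5 km/h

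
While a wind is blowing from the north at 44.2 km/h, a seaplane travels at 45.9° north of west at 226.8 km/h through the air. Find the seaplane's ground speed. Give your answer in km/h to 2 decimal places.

197.47 km/h

Taking east as x and north as y: velocity relative to the air = (-157.833, 162.871) km/h; the air relative to ground = (0.000, -44.200) km/h.
Velocity relative to ground = (-157.833, 162.871) + (0.000, -44.200) = (-157.833, 118.671) km/h.
Speed = |(-157.833, 118.671)| = 197.469 km/h.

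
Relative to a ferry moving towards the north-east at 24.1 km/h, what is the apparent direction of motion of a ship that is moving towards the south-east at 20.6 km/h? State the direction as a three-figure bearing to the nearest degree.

184°

Taking east as x and north as y: ship velocity = (14.566, -14.566) km/h; ferry velocity = (17.041, 17.041) km/h.
Velocity of ship relative to ferry = (14.566, -14.566) − (17.041, 17.041) = (-2.475, -31.608) km/h.
Bearing = atan2(-2.47, -31.61) = 184.48° clockwise from north.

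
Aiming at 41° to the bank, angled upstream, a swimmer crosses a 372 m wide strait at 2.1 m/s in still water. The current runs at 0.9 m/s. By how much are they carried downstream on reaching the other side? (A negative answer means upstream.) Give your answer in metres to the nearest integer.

Perpendicular speed = 1.378 m/s; crossing time = 372 / 1.378 = 270.011 s.
Net downstream speed = -0.685 m/s.
Drift = -0.685 × 270.011 = -184.928 m (upstream).

-185 m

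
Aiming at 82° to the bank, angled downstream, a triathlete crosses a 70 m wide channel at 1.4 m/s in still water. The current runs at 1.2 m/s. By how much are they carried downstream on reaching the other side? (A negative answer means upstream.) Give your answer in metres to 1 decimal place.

70.4 m

Perpendicular speed = 1.386 m/s; crossing time = 70 / 1.386 = 50.491 s.
Net downstream speed = 1.395 m/s.
Drift = 1.395 × 50.491 = 70.428 m (downstream).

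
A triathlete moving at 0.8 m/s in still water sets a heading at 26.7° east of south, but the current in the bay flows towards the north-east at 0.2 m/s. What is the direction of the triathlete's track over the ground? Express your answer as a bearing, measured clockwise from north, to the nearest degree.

Taking east as x and north as y: velocity relative to the water = (0.359, -0.715) m/s; the water relative to ground = (0.141, 0.141) m/s.
Velocity relative to ground = (0.359, -0.715) + (0.141, 0.141) = (0.501, -0.573) m/s.
Bearing = atan2(0.50, -0.57) = 138.86° clockwise from north.

139°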